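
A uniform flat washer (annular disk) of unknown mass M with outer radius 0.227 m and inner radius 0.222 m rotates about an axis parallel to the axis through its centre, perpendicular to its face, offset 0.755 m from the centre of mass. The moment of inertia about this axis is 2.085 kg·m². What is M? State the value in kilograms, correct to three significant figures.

3.36

I = I_cm + Md² = (1/2)M(R²+r²) + Md² = M·[0.5·[(0.227)² + (0.222)²] + (0.755)²] = M·0.62043.
So M = 2.085 / 0.62043 = 3.3606 kg.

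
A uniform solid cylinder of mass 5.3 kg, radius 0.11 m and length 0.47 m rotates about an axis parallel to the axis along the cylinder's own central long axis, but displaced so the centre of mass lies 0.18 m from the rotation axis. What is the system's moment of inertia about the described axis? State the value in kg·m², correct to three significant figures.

0.204

I_cm = (1/2)MR² = (1/2)(5.3)(0.11)² = 0.032065 kg·m²; centre at d = 0.18 m, so I = I_cm + Md² gives I = 0.032065 + (5.3)(0.18)² = 0.20378 kg·m².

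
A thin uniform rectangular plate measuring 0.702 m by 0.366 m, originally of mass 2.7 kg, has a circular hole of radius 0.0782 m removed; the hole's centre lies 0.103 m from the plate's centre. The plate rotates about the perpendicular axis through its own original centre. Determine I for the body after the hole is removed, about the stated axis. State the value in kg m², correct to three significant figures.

Unpierced body about its centre: I₀ = (1/12)M(a²+b²) = (1/12)(2.7)[(0.702)² + (0.366)²] = 0.14102 kg m².
The removed disk has mass m = M·πr²/(ab) = (2.7)·π(0.0782)²/(0.702·0.366) = 0.20189 kg (same uniform areal density).
Its moment of inertia about the rotation axis (parallel-axis theorem): I_hole = (1/2)mr² + md² = (1/2)(0.20189)(0.0782)² + (0.20189)(0.103)² = 0.0027591 kg m².
Treating the hole as negative mass, I = I₀ − I_hole = 0.14102 − 0.0027591 = 0.13826 kg m².

0.138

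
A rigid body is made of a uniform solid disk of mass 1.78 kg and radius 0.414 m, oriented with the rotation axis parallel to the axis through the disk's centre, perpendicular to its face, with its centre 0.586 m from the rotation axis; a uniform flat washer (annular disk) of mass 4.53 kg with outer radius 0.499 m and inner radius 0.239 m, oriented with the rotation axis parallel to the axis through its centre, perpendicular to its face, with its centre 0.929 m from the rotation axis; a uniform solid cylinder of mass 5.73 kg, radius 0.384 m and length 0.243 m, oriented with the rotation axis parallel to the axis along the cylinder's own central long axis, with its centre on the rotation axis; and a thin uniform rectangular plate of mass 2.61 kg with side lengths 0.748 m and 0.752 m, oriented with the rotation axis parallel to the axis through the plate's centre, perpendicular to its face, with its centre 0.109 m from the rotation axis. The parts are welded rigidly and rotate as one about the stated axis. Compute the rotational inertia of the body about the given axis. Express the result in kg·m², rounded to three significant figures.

Solid disk: I_cm = (1/2)MR² = (1/2)(1.78)(0.414)² = 0.15254 kg·m²; centre at d = 0.586 m, so I = I_cm + Md² gives I = 0.15254 + (1.78)(0.586)² = 0.76379 kg·m².
Annular disk: I_cm = (1/2)M(R²+r²) = (1/2)(4.53)[(0.499)² + (0.239)²] = 0.69337 kg·m²; centre at d = 0.929 m, so I = I_cm + Md² gives I = 0.69337 + (4.53)(0.929)² = 4.6029 kg·m².
Solid cylinder: I_cm = (1/2)MR² = (1/2)(5.73)(0.384)² = 0.42246 kg·m²; axis through the centre, so I = 0.42246 kg·m².
Rectangular plate: I_cm = (1/12)M(a²+b²) = (1/12)(2.61)[(0.748)² + (0.752)²] = 0.24469 kg·m²; centre at d = 0.109 m, so I = I_cm + Md² gives I = 0.24469 + (2.61)(0.109)² = 0.2757 kg·m².
Total I = 0.76379 + 4.6029 + 0.42246 + 0.2757 = 6.0649 kg·m².

6.06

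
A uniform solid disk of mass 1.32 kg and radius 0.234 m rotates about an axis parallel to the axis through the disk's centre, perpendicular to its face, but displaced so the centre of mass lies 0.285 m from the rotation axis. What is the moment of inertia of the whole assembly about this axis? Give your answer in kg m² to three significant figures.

0.143

I_cm = (1/2)MR² = (1/2)(1.32)(0.234)² = 0.036139 kg m²; centre at d = 0.285 m, so I = I_cm + Md² gives I = 0.036139 + (1.32)(0.285)² = 0.14336 kg m².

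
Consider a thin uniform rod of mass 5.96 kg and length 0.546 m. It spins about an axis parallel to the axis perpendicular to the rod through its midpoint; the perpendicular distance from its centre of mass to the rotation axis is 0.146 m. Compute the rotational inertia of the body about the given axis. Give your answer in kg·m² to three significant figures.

I_cm = (1/12)ML² = (1/12)(5.96)(0.546)² = 0.14806 kg·m²; centre at d = 0.146 m, so the parallel axis theorem gives I = 0.14806 + (5.96)(0.146)² = 0.27511 kg·m².

0.275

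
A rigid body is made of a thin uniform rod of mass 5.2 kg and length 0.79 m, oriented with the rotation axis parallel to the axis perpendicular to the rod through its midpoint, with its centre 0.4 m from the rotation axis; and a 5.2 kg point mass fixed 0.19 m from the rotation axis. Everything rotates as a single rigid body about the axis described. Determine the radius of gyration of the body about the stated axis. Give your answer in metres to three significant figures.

0.352

Thin rod: I_cm = (1/12)ML² = (1/12)(5.2)(0.79)² = 0.27044 kg m^2; centre at d = 0.4 m, so I = I_cm + Md² gives I = 0.27044 + (5.2)(0.4)² = 1.1024 kg m^2.
Point mass: I_cm = 0; centre at d = 0.19 m, so I = I_cm + Md² gives I = 0 + (5.2)(0.19)² = 0.18772 kg m^2.
Total I = 1.2902 kg m^2; total mass M = 10.4 kg.
k = √(I/M) = √(1.2902/10.4) = 0.35221 m.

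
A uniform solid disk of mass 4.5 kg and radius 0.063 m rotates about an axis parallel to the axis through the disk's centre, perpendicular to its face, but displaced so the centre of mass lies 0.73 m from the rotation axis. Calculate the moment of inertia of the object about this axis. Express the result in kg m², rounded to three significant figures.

2.41

I_cm = (1/2)MR² = (1/2)(4.5)(0.063)² = 0.0089303 kg m²; centre at d = 0.73 m, so the parallel axis theorem gives I = 0.0089303 + (4.5)(0.73)² = 2.407 kg m².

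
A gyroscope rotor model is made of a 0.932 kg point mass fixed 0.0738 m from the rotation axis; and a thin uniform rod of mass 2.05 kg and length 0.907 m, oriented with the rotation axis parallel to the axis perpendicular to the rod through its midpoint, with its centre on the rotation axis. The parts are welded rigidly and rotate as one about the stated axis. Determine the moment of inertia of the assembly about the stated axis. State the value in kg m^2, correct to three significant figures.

Point mass: I_cm = 0; centre at d = 0.0738 m, so the parallel axis theorem gives I = 0 + (0.932)(0.0738)² = 0.0050761 kg m^2.
Thin rod: I_cm = (1/12)ML² = (1/12)(2.05)(0.907)² = 0.14054 kg m^2; axis through the centre, so I = 0.14054 kg m^2.
Total I = 0.0050761 + 0.14054 = 0.14561 kg m^2.

0.146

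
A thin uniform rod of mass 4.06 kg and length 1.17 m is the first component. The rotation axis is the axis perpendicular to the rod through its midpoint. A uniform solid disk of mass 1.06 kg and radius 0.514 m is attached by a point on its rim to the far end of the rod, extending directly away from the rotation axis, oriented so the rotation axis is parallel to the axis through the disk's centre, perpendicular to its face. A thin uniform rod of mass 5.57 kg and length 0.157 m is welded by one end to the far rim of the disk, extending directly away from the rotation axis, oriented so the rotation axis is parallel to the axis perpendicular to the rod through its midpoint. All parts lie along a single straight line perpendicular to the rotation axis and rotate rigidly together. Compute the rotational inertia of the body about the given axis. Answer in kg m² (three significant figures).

17.8

Thin rod: I_cm = (1/12)ML² = (1/12)(4.06)(1.17)² = 0.46314 kg m²; axis through the centre, so I = 0.46314 kg m².
Solid disk: I_cm = (1/2)MR² = (1/2)(1.06)(0.514)² = 0.14002 kg m²; centre at d = 0.585 + 0.514 = 1.099 m, so the parallel axis theorem gives I = 0.14002 + (1.06)(1.099)² = 1.4203 kg m².
Thin rod: I_cm = (1/12)ML² = (1/12)(5.57)(0.157)² = 0.011441 kg m²; centre at d = 0.585 + 0.514 + 0.514 + 0.0785 = 1.6915 m, so the parallel axis theorem gives I = 0.011441 + (5.57)(1.6915)² = 15.948 kg m².
Total I = 0.46314 + 1.4203 + 15.948 = 17.832 kg m².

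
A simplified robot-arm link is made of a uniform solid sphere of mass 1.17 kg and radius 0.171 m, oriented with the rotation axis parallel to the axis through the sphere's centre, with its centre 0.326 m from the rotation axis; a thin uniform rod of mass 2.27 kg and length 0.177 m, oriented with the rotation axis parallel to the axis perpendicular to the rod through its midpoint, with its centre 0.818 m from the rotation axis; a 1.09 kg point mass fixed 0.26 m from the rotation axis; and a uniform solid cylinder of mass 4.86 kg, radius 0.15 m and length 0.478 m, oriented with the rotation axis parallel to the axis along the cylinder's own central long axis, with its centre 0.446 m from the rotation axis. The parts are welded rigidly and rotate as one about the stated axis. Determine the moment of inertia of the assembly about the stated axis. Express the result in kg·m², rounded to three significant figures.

2.76

Solid sphere: I_cm = (2/5)MR² = (2/5)(1.17)(0.171)² = 0.013685 kg·m²; centre at d = 0.326 m, so I = I_cm + Md² gives I = 0.013685 + (1.17)(0.326)² = 0.13803 kg·m².
Thin rod: I_cm = (1/12)ML² = (1/12)(2.27)(0.177)² = 0.0059264 kg·m²; centre at d = 0.818 m, so I = I_cm + Md² gives I = 0.0059264 + (2.27)(0.818)² = 1.5248 kg·m².
Point mass: I_cm = 0; centre at d = 0.26 m, so I = I_cm + Md² gives I = 0 + (1.09)(0.26)² = 0.073684 kg·m².
Solid cylinder: I_cm = (1/2)MR² = (1/2)(4.86)(0.15)² = 0.054675 kg·m²; centre at d = 0.446 m, so I = I_cm + Md² gives I = 0.054675 + (4.86)(0.446)² = 1.0214 kg·m².
Total I = 0.13803 + 1.5248 + 0.073684 + 1.0214 = 2.758 kg·m².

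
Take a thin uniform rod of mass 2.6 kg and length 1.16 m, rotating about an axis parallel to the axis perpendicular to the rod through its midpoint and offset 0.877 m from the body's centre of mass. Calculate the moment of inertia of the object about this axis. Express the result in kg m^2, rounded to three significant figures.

2.29

I_cm = (1/12)ML² = (1/12)(2.6)(1.16)² = 0.29155 kg m^2; centre at d = 0.877 m, so I = I_cm + Md² gives I = 0.29155 + (2.6)(0.877)² = 2.2913 kg m^2.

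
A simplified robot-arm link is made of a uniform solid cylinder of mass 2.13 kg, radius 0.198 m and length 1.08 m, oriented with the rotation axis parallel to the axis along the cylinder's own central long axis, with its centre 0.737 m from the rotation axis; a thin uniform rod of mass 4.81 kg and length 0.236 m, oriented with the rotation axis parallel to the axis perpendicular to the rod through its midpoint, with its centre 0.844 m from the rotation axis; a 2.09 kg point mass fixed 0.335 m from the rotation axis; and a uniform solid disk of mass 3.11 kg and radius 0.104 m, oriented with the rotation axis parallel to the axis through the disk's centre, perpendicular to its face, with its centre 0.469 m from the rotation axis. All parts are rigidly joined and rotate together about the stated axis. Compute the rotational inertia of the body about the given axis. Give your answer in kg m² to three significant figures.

5.58

Solid cylinder: I_cm = (1/2)MR² = (1/2)(2.13)(0.198)² = 0.041752 kg m²; centre at d = 0.737 m, so the parallel axis theorem gives I = 0.041752 + (2.13)(0.737)² = 1.1987 kg m².
Thin rod: I_cm = (1/12)ML² = (1/12)(4.81)(0.236)² = 0.022325 kg m²; centre at d = 0.844 m, so the parallel axis theorem gives I = 0.022325 + (4.81)(0.844)² = 3.4487 kg m².
Point mass: I_cm = 0; centre at d = 0.335 m, so the parallel axis theorem gives I = 0 + (2.09)(0.335)² = 0.23455 kg m².
Solid disk: I_cm = (1/2)MR² = (1/2)(3.11)(0.104)² = 0.016819 kg m²; centre at d = 0.469 m, so the parallel axis theorem gives I = 0.016819 + (3.11)(0.469)² = 0.7009 kg m².
Total I = 1.1987 + 3.4487 + 0.23455 + 0.7009 = 5.5828 kg m².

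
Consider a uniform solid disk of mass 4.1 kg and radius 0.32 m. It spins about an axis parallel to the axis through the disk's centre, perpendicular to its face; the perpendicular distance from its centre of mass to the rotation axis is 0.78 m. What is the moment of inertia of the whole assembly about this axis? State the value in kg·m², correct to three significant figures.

I_cm = (1/2)MR² = (1/2)(4.1)(0.32)² = 0.20992 kg·m²; centre at d = 0.78 m, so I = I_cm + Md² gives I = 0.20992 + (4.1)(0.78)² = 2.7044 kg·m².

2.70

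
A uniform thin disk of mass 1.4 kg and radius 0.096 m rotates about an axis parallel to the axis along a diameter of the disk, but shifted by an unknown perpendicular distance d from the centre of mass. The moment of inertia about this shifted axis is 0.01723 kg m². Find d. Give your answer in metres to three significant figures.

0.100

About the centre-of-mass axis, I_cm = (1/4)MR² = (1/4)(1.4)(0.096)² = 0.0032256 kg m².
Parallel axis theorem: I = I_cm + Md², so Md² = 0.01723 − 0.0032256 = 0.014004 kg m².
d = √(0.014004 / 1.4) = 0.10002 m.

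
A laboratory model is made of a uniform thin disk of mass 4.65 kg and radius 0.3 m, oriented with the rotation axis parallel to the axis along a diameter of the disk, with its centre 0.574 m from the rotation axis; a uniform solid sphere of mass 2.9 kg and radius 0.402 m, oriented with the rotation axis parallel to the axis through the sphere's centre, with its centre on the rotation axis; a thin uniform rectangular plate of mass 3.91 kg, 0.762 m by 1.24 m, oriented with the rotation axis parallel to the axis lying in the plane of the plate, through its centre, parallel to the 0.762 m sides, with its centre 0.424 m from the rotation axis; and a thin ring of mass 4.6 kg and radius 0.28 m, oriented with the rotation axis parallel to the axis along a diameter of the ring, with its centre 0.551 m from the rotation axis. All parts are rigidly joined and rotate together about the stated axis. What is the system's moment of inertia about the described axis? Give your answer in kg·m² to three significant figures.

4.60

Thin disk: I_cm = (1/4)MR² = (1/4)(4.65)(0.3)² = 0.10463 kg·m²; centre at d = 0.574 m, so I = I_cm + Md² gives I = 0.10463 + (4.65)(0.574)² = 1.6367 kg·m².
Solid sphere: I_cm = (2/5)MR² = (2/5)(2.9)(0.402)² = 0.18746 kg·m²; axis through the centre, so I = 0.18746 kg·m².
Rectangular plate: I_cm = (1/12)Mb² = (1/12)(3.91)(1.24)² = 0.501 kg·m²; centre at d = 0.424 m, so I = I_cm + Md² gives I = 0.501 + (3.91)(0.424)² = 1.2039 kg·m².
Thin ring: I_cm = (1/2)MR² = (1/2)(4.6)(0.28)² = 0.18032 kg·m²; centre at d = 0.551 m, so I = I_cm + Md² gives I = 0.18032 + (4.6)(0.551)² = 1.5769 kg·m².
Total I = 1.6367 + 0.18746 + 1.2039 + 1.5769 = 4.605 kg·m².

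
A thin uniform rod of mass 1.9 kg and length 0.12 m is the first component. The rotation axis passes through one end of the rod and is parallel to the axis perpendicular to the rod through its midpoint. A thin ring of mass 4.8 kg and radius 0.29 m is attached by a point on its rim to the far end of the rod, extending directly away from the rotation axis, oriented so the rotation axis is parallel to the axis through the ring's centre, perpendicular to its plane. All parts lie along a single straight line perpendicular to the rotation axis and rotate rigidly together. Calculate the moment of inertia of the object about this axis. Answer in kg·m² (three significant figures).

1.22

Thin rod: I_cm = (1/12)ML² = (1/12)(1.9)(0.12)² = 0.00228 kg·m²; centre at d = 0.06 m, so the parallel axis theorem gives I = 0.00228 + (1.9)(0.06)² = 0.00912 kg·m².
Thin ring: I_cm = MR² = (4.8)(0.29)² = 0.40368 kg·m²; centre at d = 0.06 + 0.06 + 0.29 = 0.41 m, so the parallel axis theorem gives I = 0.40368 + (4.8)(0.41)² = 1.2106 kg·m².
Total I = 0.00912 + 1.2106 = 1.2197 kg·m².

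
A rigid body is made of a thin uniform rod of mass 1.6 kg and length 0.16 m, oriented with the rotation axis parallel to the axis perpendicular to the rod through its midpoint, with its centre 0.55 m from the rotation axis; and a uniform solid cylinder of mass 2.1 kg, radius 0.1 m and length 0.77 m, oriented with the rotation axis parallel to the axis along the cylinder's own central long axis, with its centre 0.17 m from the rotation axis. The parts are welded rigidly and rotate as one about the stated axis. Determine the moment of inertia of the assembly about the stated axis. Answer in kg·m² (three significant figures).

0.559

Thin rod: I_cm = (1/12)ML² = (1/12)(1.6)(0.16)² = 0.0034133 kg·m²; centre at d = 0.55 m, so I = I_cm + Md² gives I = 0.0034133 + (1.6)(0.55)² = 0.48741 kg·m².
Solid cylinder: I_cm = (1/2)MR² = (1/2)(2.1)(0.1)² = 0.0105 kg·m²; centre at d = 0.17 m, so I = I_cm + Md² gives I = 0.0105 + (2.1)(0.17)² = 0.07119 kg·m².
Total I = 0.48741 + 0.07119 = 0.5586 kg·m².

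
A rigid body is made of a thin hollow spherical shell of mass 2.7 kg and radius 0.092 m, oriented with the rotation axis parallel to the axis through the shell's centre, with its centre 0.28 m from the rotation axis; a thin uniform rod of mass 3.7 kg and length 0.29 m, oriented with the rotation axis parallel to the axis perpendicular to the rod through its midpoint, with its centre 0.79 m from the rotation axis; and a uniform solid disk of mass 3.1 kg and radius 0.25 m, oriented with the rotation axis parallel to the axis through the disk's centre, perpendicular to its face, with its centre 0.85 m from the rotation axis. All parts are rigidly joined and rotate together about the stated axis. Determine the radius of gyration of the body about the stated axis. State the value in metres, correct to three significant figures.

Spherical shell: I_cm = (2/3)MR² = (2/3)(2.7)(0.092)² = 0.015235 kg m²; centre at d = 0.28 m, so the parallel axis theorem gives I = 0.015235 + (2.7)(0.28)² = 0.22692 kg m².
Thin rod: I_cm = (1/12)ML² = (1/12)(3.7)(0.29)² = 0.025931 kg m²; centre at d = 0.79 m, so the parallel axis theorem gives I = 0.025931 + (3.7)(0.79)² = 2.3351 kg m².
Solid disk: I_cm = (1/2)MR² = (1/2)(3.1)(0.25)² = 0.096875 kg m²; centre at d = 0.85 m, so the parallel axis theorem gives I = 0.096875 + (3.1)(0.85)² = 2.3366 kg m².
Total I = 4.8986 kg m²; total mass M = 9.5 kg.
k = √(I/M) = √(4.8986/9.5) = 0.71809 m.

0.718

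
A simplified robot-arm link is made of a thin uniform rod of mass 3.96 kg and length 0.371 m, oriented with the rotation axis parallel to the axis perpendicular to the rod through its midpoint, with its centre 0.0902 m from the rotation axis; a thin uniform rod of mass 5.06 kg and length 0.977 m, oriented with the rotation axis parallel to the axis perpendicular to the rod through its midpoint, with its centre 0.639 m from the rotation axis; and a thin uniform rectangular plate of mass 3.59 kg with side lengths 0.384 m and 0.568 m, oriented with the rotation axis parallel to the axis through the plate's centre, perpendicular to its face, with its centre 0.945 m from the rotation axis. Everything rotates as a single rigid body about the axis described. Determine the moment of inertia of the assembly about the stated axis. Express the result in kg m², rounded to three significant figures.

5.89

Thin rod: I_cm = (1/12)ML² = (1/12)(3.96)(0.371)² = 0.045422 kg m²; centre at d = 0.0902 m, so the parallel axis theorem gives I = 0.045422 + (3.96)(0.0902)² = 0.07764 kg m².
Thin rod: I_cm = (1/12)ML² = (1/12)(5.06)(0.977)² = 0.40249 kg m²; centre at d = 0.639 m, so the parallel axis theorem gives I = 0.40249 + (5.06)(0.639)² = 2.4686 kg m².
Rectangular plate: I_cm = (1/12)M(a²+b²) = (1/12)(3.59)[(0.384)² + (0.568)²] = 0.14063 kg m²; centre at d = 0.945 m, so the parallel axis theorem gives I = 0.14063 + (3.59)(0.945)² = 3.3466 kg m².
Total I = 0.07764 + 2.4686 + 3.3466 = 5.8928 kg m².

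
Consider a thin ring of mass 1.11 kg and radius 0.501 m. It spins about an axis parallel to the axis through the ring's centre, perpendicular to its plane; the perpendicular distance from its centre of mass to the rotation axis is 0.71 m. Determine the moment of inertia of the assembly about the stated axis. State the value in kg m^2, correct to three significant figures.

I_cm = MR² = (1.11)(0.501)² = 0.27861 kg m^2; centre at d = 0.71 m, so I = I_cm + Md² gives I = 0.27861 + (1.11)(0.71)² = 0.83816 kg m^2.

0.838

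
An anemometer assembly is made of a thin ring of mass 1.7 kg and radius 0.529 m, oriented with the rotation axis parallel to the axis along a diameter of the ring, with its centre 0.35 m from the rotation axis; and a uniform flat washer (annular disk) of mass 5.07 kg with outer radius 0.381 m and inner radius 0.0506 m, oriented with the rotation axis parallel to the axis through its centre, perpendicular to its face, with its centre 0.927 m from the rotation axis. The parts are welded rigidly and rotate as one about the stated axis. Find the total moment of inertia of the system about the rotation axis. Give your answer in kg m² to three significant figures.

5.18

Thin ring: I_cm = (1/2)MR² = (1/2)(1.7)(0.529)² = 0.23786 kg m²; centre at d = 0.35 m, so I = I_cm + Md² gives I = 0.23786 + (1.7)(0.35)² = 0.44611 kg m².
Annular disk: I_cm = (1/2)M(R²+r²) = (1/2)(5.07)[(0.381)² + (0.0506)²] = 0.37447 kg m²; centre at d = 0.927 m, so I = I_cm + Md² gives I = 0.37447 + (5.07)(0.927)² = 4.7313 kg m².
Total I = 0.44611 + 4.7313 = 5.1774 kg m².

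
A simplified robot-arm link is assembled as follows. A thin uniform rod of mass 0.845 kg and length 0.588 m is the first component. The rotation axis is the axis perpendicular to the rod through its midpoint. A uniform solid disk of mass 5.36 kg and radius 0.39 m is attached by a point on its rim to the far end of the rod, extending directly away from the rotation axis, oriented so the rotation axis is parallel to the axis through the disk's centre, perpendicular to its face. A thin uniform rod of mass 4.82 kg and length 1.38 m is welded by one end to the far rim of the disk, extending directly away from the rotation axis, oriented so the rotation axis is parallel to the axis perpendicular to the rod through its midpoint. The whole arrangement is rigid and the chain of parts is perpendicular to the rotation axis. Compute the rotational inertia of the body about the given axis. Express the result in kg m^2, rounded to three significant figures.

Thin rod: I_cm = (1/12)ML² = (1/12)(0.845)(0.588)² = 0.024346 kg m^2; axis through the centre, so I = 0.024346 kg m^2.
Solid disk: I_cm = (1/2)MR² = (1/2)(5.36)(0.39)² = 0.40763 kg m^2; centre at d = 0.294 + 0.39 = 0.684 m, so the parallel axis theorem gives I = 0.40763 + (5.36)(0.684)² = 2.9153 kg m^2.
Thin rod: I_cm = (1/12)ML² = (1/12)(4.82)(1.38)² = 0.76493 kg m^2; centre at d = 0.294 + 0.39 + 0.39 + 0.69 = 1.764 m, so the parallel axis theorem gives I = 0.76493 + (4.82)(1.764)² = 15.763 kg m^2.
Total I = 0.024346 + 2.9153 + 15.763 = 18.703 kg m^2.

18.7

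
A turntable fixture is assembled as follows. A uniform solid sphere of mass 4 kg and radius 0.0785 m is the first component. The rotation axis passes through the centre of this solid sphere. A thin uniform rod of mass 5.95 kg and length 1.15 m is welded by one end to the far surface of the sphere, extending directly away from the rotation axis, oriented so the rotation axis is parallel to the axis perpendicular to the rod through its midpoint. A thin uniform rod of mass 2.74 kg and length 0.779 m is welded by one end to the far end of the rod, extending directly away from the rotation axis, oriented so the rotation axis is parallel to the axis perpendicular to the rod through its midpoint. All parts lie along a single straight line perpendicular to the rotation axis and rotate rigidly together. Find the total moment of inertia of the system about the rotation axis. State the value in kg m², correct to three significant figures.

Solid sphere: I_cm = (2/5)MR² = (2/5)(4)(0.0785)² = 0.0098596 kg m²; axis through the centre, so I = 0.0098596 kg m².
Thin rod: I_cm = (1/12)ML² = (1/12)(5.95)(1.15)² = 0.65574 kg m²; centre at d = 0.0785 + 0.575 = 0.6535 m, so the parallel axis theorem gives I = 0.65574 + (5.95)(0.6535)² = 3.1968 kg m².
Thin rod: I_cm = (1/12)ML² = (1/12)(2.74)(0.779)² = 0.13856 kg m²; centre at d = 0.0785 + 0.575 + 0.575 + 0.3895 = 1.618 m, so the parallel axis theorem gives I = 0.13856 + (2.74)(1.618)² = 7.3117 kg m².
Total I = 0.0098596 + 3.1968 + 7.3117 = 10.518 kg m².

10.5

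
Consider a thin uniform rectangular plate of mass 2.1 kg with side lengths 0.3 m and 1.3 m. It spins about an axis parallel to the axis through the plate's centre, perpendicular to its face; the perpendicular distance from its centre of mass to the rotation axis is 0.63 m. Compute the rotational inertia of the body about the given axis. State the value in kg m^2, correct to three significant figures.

I_cm = (1/12)M(a²+b²) = (1/12)(2.1)[(0.3)² + (1.3)²] = 0.3115 kg m^2; centre at d = 0.63 m, so I = I_cm + Md² gives I = 0.3115 + (2.1)(0.63)² = 1.145 kg m^2.

1.14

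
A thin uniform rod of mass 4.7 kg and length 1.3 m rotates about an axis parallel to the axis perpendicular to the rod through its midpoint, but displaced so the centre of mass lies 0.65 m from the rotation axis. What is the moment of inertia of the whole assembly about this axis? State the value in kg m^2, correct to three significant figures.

I_cm = (1/12)ML² = (1/12)(4.7)(1.3)² = 0.66192 kg m^2; centre at d = 0.65 m, so the parallel axis theorem gives I = 0.66192 + (4.7)(0.65)² = 2.6477 kg m^2.

2.65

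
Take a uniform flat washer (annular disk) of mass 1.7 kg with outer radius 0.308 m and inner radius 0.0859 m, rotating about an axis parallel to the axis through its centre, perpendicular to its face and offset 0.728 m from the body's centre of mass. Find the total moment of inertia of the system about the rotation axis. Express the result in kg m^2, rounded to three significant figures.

0.988

I_cm = (1/2)M(R²+r²) = (1/2)(1.7)[(0.308)² + (0.0859)²] = 0.086906 kg m^2; centre at d = 0.728 m, so the parallel axis theorem gives I = 0.086906 + (1.7)(0.728)² = 0.98788 kg m^2.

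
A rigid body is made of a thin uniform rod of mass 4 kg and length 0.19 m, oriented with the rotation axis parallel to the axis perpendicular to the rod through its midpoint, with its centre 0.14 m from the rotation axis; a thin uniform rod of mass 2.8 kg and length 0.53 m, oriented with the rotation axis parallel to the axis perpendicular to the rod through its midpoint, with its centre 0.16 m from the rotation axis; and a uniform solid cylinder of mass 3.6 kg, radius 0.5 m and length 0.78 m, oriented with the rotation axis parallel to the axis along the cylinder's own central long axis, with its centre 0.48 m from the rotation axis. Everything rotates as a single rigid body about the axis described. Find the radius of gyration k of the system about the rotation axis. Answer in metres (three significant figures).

0.381

Thin rod: I_cm = (1/12)ML² = (1/12)(4)(0.19)² = 0.012033 kg m^2; centre at d = 0.14 m, so I = I_cm + Md² gives I = 0.012033 + (4)(0.14)² = 0.090433 kg m^2.
Thin rod: I_cm = (1/12)ML² = (1/12)(2.8)(0.53)² = 0.065543 kg m^2; centre at d = 0.16 m, so I = I_cm + Md² gives I = 0.065543 + (2.8)(0.16)² = 0.13722 kg m^2.
Solid cylinder: I_cm = (1/2)MR² = (1/2)(3.6)(0.5)² = 0.45 kg m^2; centre at d = 0.48 m, so I = I_cm + Md² gives I = 0.45 + (3.6)(0.48)² = 1.2794 kg m^2.
Total I = 1.5071 kg m^2; total mass M = 10.4 kg.
k = √(I/M) = √(1.5071/10.4) = 0.38067 m.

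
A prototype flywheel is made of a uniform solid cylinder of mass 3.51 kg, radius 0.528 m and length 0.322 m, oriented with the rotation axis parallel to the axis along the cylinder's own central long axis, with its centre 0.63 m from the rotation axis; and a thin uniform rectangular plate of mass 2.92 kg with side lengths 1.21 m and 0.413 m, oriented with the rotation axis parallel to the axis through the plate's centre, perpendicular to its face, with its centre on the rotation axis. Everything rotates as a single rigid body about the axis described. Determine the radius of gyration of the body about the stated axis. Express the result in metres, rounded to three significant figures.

0.595

Solid cylinder: I_cm = (1/2)MR² = (1/2)(3.51)(0.528)² = 0.48927 kg·m²; centre at d = 0.63 m, so the parallel axis theorem gives I = 0.48927 + (3.51)(0.63)² = 1.8824 kg·m².
Rectangular plate: I_cm = (1/12)M(a²+b²) = (1/12)(2.92)[(1.21)² + (0.413)²] = 0.39777 kg·m²; axis through the centre, so I = 0.39777 kg·m².
Total I = 2.2802 kg·m²; total mass M = 6.43 kg.
k = √(I/M) = √(2.2802/6.43) = 0.59549 m.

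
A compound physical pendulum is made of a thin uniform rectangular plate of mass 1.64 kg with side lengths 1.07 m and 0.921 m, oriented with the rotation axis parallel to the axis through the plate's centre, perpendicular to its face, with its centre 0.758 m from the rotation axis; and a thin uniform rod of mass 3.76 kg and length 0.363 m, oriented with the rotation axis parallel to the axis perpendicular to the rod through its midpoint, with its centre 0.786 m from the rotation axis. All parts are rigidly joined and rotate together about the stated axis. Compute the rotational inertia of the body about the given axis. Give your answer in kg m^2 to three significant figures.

3.58

Rectangular plate: I_cm = (1/12)M(a²+b²) = (1/12)(1.64)[(1.07)² + (0.921)²] = 0.2724 kg m^2; centre at d = 0.758 m, so I = I_cm + Md² gives I = 0.2724 + (1.64)(0.758)² = 1.2147 kg m^2.
Thin rod: I_cm = (1/12)ML² = (1/12)(3.76)(0.363)² = 0.041288 kg m^2; centre at d = 0.786 m, so I = I_cm + Md² gives I = 0.041288 + (3.76)(0.786)² = 2.3642 kg m^2.
Total I = 1.2147 + 2.3642 = 3.5789 kg m^2.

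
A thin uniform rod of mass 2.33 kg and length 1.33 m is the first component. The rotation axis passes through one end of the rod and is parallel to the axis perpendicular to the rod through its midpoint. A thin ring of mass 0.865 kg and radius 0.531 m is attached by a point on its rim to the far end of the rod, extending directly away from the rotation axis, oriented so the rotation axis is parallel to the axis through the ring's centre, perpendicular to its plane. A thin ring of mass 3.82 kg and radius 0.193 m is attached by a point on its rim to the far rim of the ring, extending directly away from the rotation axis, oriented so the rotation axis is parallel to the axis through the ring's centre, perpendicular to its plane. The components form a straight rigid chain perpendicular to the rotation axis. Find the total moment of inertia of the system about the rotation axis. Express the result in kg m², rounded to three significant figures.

Thin rod: I_cm = (1/12)ML² = (1/12)(2.33)(1.33)² = 0.34346 kg m²; centre at d = 0.665 m, so I = I_cm + Md² gives I = 0.34346 + (2.33)(0.665)² = 1.3738 kg m².
Thin ring: I_cm = MR² = (0.865)(0.531)² = 0.2439 kg m²; centre at d = 0.665 + 0.665 + 0.531 = 1.861 m, so I = I_cm + Md² gives I = 0.2439 + (0.865)(1.861)² = 3.2397 kg m².
Thin ring: I_cm = MR² = (3.82)(0.193)² = 0.14229 kg m²; centre at d = 0.665 + 0.665 + 0.531 + 0.531 + 0.193 = 2.585 m, so I = I_cm + Md² gives I = 0.14229 + (3.82)(2.585)² = 25.668 kg m².
Total I = 1.3738 + 3.2397 + 25.668 = 30.282 kg m².

30.3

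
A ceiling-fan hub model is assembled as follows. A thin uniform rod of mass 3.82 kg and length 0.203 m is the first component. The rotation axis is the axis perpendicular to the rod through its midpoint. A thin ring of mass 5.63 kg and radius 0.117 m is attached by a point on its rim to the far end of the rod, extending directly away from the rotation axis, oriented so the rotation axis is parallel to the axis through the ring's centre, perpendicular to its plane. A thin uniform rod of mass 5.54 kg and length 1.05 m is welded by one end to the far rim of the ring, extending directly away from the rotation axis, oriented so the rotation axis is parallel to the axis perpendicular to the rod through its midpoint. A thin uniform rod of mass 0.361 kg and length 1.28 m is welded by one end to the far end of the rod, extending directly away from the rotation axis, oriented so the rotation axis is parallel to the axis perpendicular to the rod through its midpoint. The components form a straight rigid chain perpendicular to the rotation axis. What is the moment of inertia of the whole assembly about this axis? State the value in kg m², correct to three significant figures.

Thin rod: I_cm = (1/12)ML² = (1/12)(3.82)(0.203)² = 0.013118 kg m²; axis through the centre, so I = 0.013118 kg m².
Thin ring: I_cm = MR² = (5.63)(0.117)² = 0.077069 kg m²; centre at d = 0.1015 + 0.117 = 0.2185 m, so I = I_cm + Md² gives I = 0.077069 + (5.63)(0.2185)² = 0.34586 kg m².
Thin rod: I_cm = (1/12)ML² = (1/12)(5.54)(1.05)² = 0.50899 kg m²; centre at d = 0.1015 + 0.117 + 0.117 + 0.525 = 0.8605 m, so I = I_cm + Md² gives I = 0.50899 + (5.54)(0.8605)² = 4.6111 kg m².
Thin rod: I_cm = (1/12)ML² = (1/12)(0.361)(1.28)² = 0.049289 kg m²; centre at d = 0.1015 + 0.117 + 0.117 + 0.525 + 0.525 + 0.64 = 2.0255 m, so I = I_cm + Md² gives I = 0.049289 + (0.361)(2.0255)² = 1.5303 kg m².
Total I = 0.013118 + 0.34586 + 4.6111 + 1.5303 = 6.5005 kg m².

6.50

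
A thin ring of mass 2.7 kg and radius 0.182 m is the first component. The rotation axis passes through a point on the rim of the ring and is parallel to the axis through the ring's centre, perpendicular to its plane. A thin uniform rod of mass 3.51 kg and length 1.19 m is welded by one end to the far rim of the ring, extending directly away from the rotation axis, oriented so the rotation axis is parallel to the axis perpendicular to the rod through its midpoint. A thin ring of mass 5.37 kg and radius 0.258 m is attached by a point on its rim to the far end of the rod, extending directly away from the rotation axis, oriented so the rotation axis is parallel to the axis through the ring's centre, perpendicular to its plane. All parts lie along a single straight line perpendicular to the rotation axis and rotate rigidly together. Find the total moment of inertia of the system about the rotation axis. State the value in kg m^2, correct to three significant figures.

21.8

Thin ring: I_cm = MR² = (2.7)(0.182)² = 0.089435 kg m^2; centre at d = 0.182 m, so the parallel axis theorem gives I = 0.089435 + (2.7)(0.182)² = 0.17887 kg m^2.
Thin rod: I_cm = (1/12)ML² = (1/12)(3.51)(1.19)² = 0.41421 kg m^2; centre at d = 0.182 + 0.182 + 0.595 = 0.959 m, so the parallel axis theorem gives I = 0.41421 + (3.51)(0.959)² = 3.6423 kg m^2.
Thin ring: I_cm = MR² = (5.37)(0.258)² = 0.35745 kg m^2; centre at d = 0.182 + 0.182 + 0.595 + 0.595 + 0.258 = 1.812 m, so the parallel axis theorem gives I = 0.35745 + (5.37)(1.812)² = 17.989 kg m^2.
Total I = 0.17887 + 3.6423 + 17.989 = 21.81 kg m^2.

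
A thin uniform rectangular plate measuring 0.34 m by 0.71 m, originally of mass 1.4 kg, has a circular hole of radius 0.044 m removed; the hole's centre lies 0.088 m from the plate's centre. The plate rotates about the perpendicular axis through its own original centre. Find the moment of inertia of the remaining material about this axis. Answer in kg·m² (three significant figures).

0.0720

Unpierced body about its centre: I₀ = (1/12)M(a²+b²) = (1/12)(1.4)[(0.34)² + (0.71)²] = 0.072298 kg·m².
The removed disk has mass m = M·πr²/(ab) = (1.4)·π(0.044)²/(0.34·0.71) = 0.035273 kg (same uniform areal density).
Its moment of inertia about the rotation axis (parallel-axis theorem): I_hole = (1/2)mr² + md² = (1/2)(0.035273)(0.044)² + (0.035273)(0.088)² = 0.0003073 kg·m².
Treating the hole as negative mass, I = I₀ − I_hole = 0.072298 − 0.0003073 = 0.071991 kg·m².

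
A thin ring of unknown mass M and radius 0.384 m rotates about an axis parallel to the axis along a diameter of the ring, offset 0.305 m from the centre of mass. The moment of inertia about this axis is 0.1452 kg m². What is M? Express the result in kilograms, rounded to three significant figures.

0.871

I = I_cm + Md² = (1/2)MR² + Md² = M·[0.5·(0.384)² + (0.305)²] = M·0.16675.
So M = 0.1452 / 0.16675 = 0.87075 kg.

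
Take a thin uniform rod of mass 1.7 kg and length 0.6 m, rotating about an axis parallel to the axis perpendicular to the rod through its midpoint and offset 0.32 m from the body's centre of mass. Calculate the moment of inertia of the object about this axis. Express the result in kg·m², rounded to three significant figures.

I_cm = (1/12)ML² = (1/12)(1.7)(0.6)² = 0.051 kg·m²; centre at d = 0.32 m, so the parallel axis theorem gives I = 0.051 + (1.7)(0.32)² = 0.22508 kg·m².

0.225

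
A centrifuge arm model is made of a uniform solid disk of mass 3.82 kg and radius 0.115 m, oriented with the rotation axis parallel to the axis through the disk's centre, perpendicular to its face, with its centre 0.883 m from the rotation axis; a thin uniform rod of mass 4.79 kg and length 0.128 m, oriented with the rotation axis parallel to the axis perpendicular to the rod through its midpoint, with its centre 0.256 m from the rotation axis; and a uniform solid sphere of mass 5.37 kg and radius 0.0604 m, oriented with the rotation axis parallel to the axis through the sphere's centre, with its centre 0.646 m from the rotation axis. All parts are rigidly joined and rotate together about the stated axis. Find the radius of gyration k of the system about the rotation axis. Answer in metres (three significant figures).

Solid disk: I_cm = (1/2)MR² = (1/2)(3.82)(0.115)² = 0.02526 kg m²; centre at d = 0.883 m, so the parallel axis theorem gives I = 0.02526 + (3.82)(0.883)² = 3.0037 kg m².
Thin rod: I_cm = (1/12)ML² = (1/12)(4.79)(0.128)² = 0.0065399 kg m²; centre at d = 0.256 m, so the parallel axis theorem gives I = 0.0065399 + (4.79)(0.256)² = 0.32046 kg m².
Solid sphere: I_cm = (2/5)MR² = (2/5)(5.37)(0.0604)² = 0.0078362 kg m²; centre at d = 0.646 m, so the parallel axis theorem gives I = 0.0078362 + (5.37)(0.646)² = 2.2488 kg m².
Total I = 5.573 kg m²; total mass M = 13.98 kg.
k = √(I/M) = √(5.573/13.98) = 0.63138 m.

0.631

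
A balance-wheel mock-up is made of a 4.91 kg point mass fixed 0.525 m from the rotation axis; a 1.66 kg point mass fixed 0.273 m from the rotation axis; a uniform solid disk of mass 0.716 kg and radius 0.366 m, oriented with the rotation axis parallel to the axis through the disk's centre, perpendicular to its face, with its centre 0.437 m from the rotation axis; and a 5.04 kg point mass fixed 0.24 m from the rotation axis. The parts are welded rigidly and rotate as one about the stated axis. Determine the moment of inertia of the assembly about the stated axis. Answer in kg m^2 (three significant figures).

Point mass: I_cm = 0; centre at d = 0.525 m, so the parallel axis theorem gives I = 0 + (4.91)(0.525)² = 1.3533 kg m^2.
Point mass: I_cm = 0; centre at d = 0.273 m, so the parallel axis theorem gives I = 0 + (1.66)(0.273)² = 0.12372 kg m^2.
Solid disk: I_cm = (1/2)MR² = (1/2)(0.716)(0.366)² = 0.047956 kg m^2; centre at d = 0.437 m, so the parallel axis theorem gives I = 0.047956 + (0.716)(0.437)² = 0.18469 kg m^2.
Point mass: I_cm = 0; centre at d = 0.24 m, so the parallel axis theorem gives I = 0 + (5.04)(0.24)² = 0.2903 kg m^2.
Total I = 1.3533 + 0.12372 + 0.18469 + 0.2903 = 1.952 kg m^2.

1.95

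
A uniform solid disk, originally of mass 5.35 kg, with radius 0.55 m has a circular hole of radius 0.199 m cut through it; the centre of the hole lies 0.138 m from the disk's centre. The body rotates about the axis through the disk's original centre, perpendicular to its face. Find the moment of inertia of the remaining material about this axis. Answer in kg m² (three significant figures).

0.782

Unpierced body about its centre: I₀ = (1/2)MR² = (1/2)(5.35)(0.55)² = 0.80919 kg m².
The removed disk has mass m = M·(r/R)² = (5.35)(0.199/0.55)² = 0.70038 kg (same uniform areal density).
Its moment of inertia about the rotation axis (parallel-axis theorem): I_hole = (1/2)mr² + md² = (1/2)(0.70038)(0.199)² + (0.70038)(0.138)² = 0.027206 kg m².
Treating the hole as negative mass, I = I₀ − I_hole = 0.80919 − 0.027206 = 0.78198 kg m².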